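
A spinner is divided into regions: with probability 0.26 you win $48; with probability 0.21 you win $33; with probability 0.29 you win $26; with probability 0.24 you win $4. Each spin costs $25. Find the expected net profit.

2.91

E[payout] = 48·0.26 + 33·0.21 + 26·0.29 + 4·0.24
 = 12.48 + 6.93 + 7.54 + 0.96
 = 27.91
Net = 27.91 - 25 = 2.91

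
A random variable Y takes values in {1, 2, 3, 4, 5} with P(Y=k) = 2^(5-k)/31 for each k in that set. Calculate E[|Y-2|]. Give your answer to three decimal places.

0.871

E[|Y-2|] = Σ |y-2|·P(Y=y)
 = 1·16/31 + 0·8/31 + 1·4/31 + 2·2/31 + 3·1/31
 = 16/31 + 0 + 4/31 + 4/31 + 3/31
 = 27/31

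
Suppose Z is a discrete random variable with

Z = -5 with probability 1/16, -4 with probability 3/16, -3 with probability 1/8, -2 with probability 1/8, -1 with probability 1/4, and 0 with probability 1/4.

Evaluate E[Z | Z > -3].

P(Z > -3) = 1/8 + 1/4 + 1/4 = 5/8.
E[Z | Z > -3] = [(-2)·1/8 + (-1)·1/4 + 0·1/4] / (5/8)
 = -1/2 / (5/8)
 = -4/5

-0.8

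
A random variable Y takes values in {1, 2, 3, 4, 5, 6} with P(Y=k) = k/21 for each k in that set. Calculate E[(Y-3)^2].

E[(Y-3)^2] = Σ (y-3)^2·P(Y=y)
 = 4·1/21 + 1·2/21 + 0·1/7 + 1·4/21 + 4·5/21 + 9·2/7
 = 4/21 + 2/21 + 0 + 4/21 + 20/21 + 18/7
 = 4

4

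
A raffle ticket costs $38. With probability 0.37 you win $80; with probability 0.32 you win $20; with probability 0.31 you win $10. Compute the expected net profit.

1.1

E[payout] = 80·0.37 + 20·0.32 + 10·0.31
 = 29.6 + 6.4 + 3.1
 = 39.1
Net = 39.1 - 38 = 1.1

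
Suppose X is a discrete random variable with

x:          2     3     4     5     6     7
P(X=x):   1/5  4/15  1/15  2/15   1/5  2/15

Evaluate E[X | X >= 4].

P(X >= 4) = 1/15 + 2/15 + 1/5 + 2/15 = 8/15.
E[X | X >= 4] = [4·1/15 + 5·2/15 + 6·1/5 + 7·2/15] / (8/15)
 = 46/15 / (8/15)
 = 23/4

5.75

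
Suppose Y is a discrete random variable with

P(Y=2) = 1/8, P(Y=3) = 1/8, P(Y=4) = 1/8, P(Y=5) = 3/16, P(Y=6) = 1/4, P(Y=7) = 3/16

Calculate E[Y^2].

E[Y^2] = Σ y^2·P(Y=y)
 = 4·1/8 + 9·1/8 + 16·1/8 + 25·3/16 + 36·1/4 + 49·3/16
 = 1/2 + 9/8 + 2 + 75/16 + 9 + 147/16
 = 53/2

26.5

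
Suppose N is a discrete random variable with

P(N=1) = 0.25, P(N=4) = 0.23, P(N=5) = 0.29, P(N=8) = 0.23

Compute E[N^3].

168.98

E[N^3] = Σ n^3·P(N=n)
 = 1·0.25 + 64·0.23 + 125·0.29 + 512·0.23
 = 0.25 + 14.72 + 36.25 + 117.76
 = 168.98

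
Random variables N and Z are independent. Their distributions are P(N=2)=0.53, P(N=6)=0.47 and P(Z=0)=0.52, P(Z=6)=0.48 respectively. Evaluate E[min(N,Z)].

E[min(N,Z)] = Σ_n Σ_z min(n,z) · P(N=n)P(Z=z)
 = 0·0.2756 + 2·0.2544 + 0·0.2444 + 6·0.2256
 = 0 + 0.5088 + 0 + 1.3536
 = 1.8624

1.8624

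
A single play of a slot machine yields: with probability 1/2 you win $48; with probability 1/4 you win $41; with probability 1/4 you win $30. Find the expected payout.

E[payout] = 48·1/2 + 41·1/4 + 30·1/4
 = 24 + 41/4 + 15/2
 = 167/4

41.75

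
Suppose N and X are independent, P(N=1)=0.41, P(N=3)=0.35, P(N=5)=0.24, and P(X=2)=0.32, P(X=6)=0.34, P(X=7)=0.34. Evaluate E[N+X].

E[N+X] = Σ_n Σ_x (n+x) · P(N=n)P(X=x)
 = 3·0.1312 + 7·0.1394 + 8·0.1394 + 5·0.112 + 9·0.119 + 10·0.119 + 7·0.0768 + 11·0.0816 + 12·0.0816
 = 0.3936 + 0.9758 + 1.1152 + 0.56 + 1.071 + 1.19 + 0.5376 + 0.8976 + 0.9792
 = 7.72

7.72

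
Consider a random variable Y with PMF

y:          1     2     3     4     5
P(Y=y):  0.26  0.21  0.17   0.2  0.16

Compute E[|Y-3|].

E[|Y-3|] = Σ |y-3|·P(Y=y)
 = 2·0.26 + 1·0.21 + 0·0.17 + 1·0.2 + 2·0.16
 = 0.52 + 0.21 + 0 + 0.2 + 0.32
 = 1.25

1.25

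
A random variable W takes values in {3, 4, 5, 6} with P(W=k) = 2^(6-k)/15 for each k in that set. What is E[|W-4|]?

E[|W-4|] = Σ |w-4|·P(W=w)
 = 1·8/15 + 0·4/15 + 1·2/15 + 2·1/15
 = 8/15 + 0 + 2/15 + 2/15
 = 4/5

0.8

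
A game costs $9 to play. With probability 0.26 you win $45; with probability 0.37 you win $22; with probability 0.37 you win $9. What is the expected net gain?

E[payout] = 45·0.26 + 22·0.37 + 9·0.37
 = 11.7 + 8.14 + 3.33
 = 23.17
Net = 23.17 - 9 = 14.17

14.17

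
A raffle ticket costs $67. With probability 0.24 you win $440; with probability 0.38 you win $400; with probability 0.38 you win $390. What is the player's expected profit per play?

338.8

E[payout] = 440·0.24 + 400·0.38 + 390·0.38
 = 105.6 + 152 + 148.2
 = 405.8
Net = 405.8 - 67 = 338.8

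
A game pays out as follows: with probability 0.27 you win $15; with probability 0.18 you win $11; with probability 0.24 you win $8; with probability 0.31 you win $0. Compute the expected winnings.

7.95

E[payout] = 15·0.27 + 11·0.18 + 8·0.24 + 0·0.31
 = 4.05 + 1.98 + 1.92 + 0
 = 7.95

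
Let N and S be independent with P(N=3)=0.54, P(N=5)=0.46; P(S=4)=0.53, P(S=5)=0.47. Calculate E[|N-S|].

1.0376

E[|N-S|] = Σ_n Σ_s |n-s| · P(N=n)P(S=s)
 = 1·0.2862 + 2·0.2538 + 1·0.2438 + 0·0.2162
 = 0.2862 + 0.5076 + 0.2438 + 0
 = 1.0376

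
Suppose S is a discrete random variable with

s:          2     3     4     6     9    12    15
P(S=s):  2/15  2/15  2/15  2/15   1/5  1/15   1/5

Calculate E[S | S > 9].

P(S > 9) = 1/15 + 1/5 = 4/15.
E[S | S > 9] = [12·1/15 + 15·1/5] / (4/15)
 = 19/5 / (4/15)
 = 57/4

14.25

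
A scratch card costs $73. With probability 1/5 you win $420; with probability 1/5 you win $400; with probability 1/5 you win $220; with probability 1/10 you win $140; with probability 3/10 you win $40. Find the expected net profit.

161

E[payout] = 420·1/5 + 400·1/5 + 220·1/5 + 140·1/10 + 40·3/10
 = 84 + 80 + 44 + 14 + 12
 = 234
Net = 234 - 73 = 161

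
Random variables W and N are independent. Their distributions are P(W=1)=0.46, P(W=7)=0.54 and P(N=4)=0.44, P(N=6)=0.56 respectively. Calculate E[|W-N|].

E[|W-N|] = Σ_w Σ_n |w-n| · P(W=w)P(N=n)
 = 3·0.2024 + 5·0.2576 + 3·0.2376 + 1·0.3024
 = 0.6072 + 1.288 + 0.7128 + 0.3024
 = 2.9104

2.9104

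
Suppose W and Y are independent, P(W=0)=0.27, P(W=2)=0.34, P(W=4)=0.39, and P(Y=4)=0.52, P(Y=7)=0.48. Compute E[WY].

12.1856

E[WY] = Σ_w Σ_y wy · P(W=w)P(Y=y)
 = 0·0.1404 + 0·0.1296 + 8·0.1768 + 14·0.1632 + 16·0.2028 + 28·0.1872
 = 0 + 0 + 1.4144 + 2.2848 + 3.2448 + 5.2416
 = 12.1856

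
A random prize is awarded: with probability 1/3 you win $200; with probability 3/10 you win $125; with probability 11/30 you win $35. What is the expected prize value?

117

E[payout] = 200·1/3 + 125·3/10 + 35·11/30
 = 200/3 + 75/2 + 77/6
 = 117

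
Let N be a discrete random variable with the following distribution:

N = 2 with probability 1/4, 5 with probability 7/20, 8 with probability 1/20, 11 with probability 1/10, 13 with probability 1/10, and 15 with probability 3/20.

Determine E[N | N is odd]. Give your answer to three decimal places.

P(N is odd) = 7/20 + 1/10 + 1/10 + 3/20 = 7/10.
E[N | N is odd] = [5·7/20 + 11·1/10 + 13·1/10 + 15·3/20] / (7/10)
 = 32/5 / (7/10)
 = 64/7

9.143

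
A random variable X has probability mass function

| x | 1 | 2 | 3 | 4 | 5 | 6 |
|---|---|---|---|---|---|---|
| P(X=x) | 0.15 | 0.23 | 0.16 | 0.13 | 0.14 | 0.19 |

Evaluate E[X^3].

73.17

E[X^3] = Σ x^3·P(X=x)
 = 1·0.15 + 8·0.23 + 27·0.16 + 64·0.13 + 125·0.14 + 216·0.19
 = 0.15 + 1.84 + 4.32 + 8.32 + 17.5 + 41.04
 = 73.17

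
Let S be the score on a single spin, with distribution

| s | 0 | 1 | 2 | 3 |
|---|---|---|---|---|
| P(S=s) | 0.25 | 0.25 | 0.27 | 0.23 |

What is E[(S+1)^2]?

E[(S+1)^2] = Σ (s+1)^2·P(S=s)
 = 1·0.25 + 4·0.25 + 9·0.27 + 16·0.23
 = 0.25 + 1 + 2.43 + 3.68
 = 7.36

7.36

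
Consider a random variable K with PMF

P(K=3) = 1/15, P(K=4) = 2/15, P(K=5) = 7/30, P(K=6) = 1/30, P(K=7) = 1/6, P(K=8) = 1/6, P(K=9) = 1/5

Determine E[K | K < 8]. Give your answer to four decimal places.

5.1579

P(K < 8) = 1/15 + 2/15 + 7/30 + 1/30 + 1/6 = 19/30.
E[K | K < 8] = [3·1/15 + 4·2/15 + 5·7/30 + 6·1/30 + 7·1/6] / (19/30)
 = 49/15 / (19/30)
 = 98/19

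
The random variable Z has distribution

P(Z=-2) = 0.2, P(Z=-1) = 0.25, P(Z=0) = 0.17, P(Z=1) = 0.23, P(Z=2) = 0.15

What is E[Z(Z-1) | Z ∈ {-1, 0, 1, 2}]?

1

P(Z ∈ {-1, 0, 1, 2}) = 0.25 + 0.17 + 0.23 + 0.15 = 0.8.
E[Z(Z-1) | Z ∈ {-1, 0, 1, 2}] = [2·0.25 + 0·0.17 + 0·0.23 + 2·0.15] / 0.8
 = 0.8 / 0.8
 = 1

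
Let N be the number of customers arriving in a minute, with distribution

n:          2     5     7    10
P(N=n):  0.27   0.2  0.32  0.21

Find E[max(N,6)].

7.16

E[max(N,6)] = Σ max(n,6)·P(N=n)
 = 6·0.27 + 6·0.2 + 7·0.32 + 10·0.21
 = 1.62 + 1.2 + 2.24 + 2.1
 = 7.16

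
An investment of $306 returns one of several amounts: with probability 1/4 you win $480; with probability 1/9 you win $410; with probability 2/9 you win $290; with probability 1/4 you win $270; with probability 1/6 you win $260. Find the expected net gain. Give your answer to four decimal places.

34.8333

E[payout] = 480·1/4 + 410·1/9 + 290·2/9 + 270·1/4 + 260·1/6
 = 120 + 410/9 + 580/9 + 135/2 + 130/3
 = 2045/6
Net = 2045/6 - 306 = 209/6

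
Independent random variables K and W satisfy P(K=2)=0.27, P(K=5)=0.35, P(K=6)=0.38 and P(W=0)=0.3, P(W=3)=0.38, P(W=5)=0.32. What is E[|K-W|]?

2.5536

E[|K-W|] = Σ_k Σ_w |k-w| · P(K=k)P(W=w)
 = 2·0.081 + 1·0.1026 + 3·0.0864 + 5·0.105 + 2·0.133 + 0·0.112 + 6·0.114 + 3·0.1444 + 1·0.1216
 = 0.162 + 0.1026 + 0.2592 + 0.525 + 0.266 + 0 + 0.684 + 0.4332 + 0.1216
 = 2.5536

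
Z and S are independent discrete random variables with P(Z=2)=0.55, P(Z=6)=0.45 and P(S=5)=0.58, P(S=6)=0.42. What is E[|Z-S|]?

2.142

E[|Z-S|] = Σ_z Σ_s |z-s| · P(Z=z)P(S=s)
 = 3·0.319 + 4·0.231 + 1·0.261 + 0·0.189
 = 0.957 + 0.924 + 0.261 + 0
 = 2.142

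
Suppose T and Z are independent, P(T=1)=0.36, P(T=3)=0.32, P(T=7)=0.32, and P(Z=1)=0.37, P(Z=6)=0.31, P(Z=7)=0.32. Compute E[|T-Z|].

3.0028

E[|T-Z|] = Σ_t Σ_z |t-z| · P(T=t)P(Z=z)
 = 0·0.1332 + 5·0.1116 + 6·0.1152 + 2·0.1184 + 3·0.0992 + 4·0.1024 + 6·0.1184 + 1·0.0992 + 0·0.1024
 = 0 + 0.558 + 0.6912 + 0.2368 + 0.2976 + 0.4096 + 0.7104 + 0.0992 + 0
 = 3.0028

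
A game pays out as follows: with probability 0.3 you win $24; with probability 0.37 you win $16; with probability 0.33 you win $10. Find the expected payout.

E[payout] = 24·0.3 + 16·0.37 + 10·0.33
 = 7.2 + 5.92 + 3.3
 = 16.42

16.42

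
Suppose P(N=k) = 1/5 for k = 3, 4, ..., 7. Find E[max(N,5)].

E[max(N,5)] = Σ max(n,5)·P(N=n)
 = 5·1/5 + 5·1/5 + 5·1/5 + 6·1/5 + 7·1/5
 = 1 + 1 + 1 + 6/5 + 7/5
 = 28/5

5.6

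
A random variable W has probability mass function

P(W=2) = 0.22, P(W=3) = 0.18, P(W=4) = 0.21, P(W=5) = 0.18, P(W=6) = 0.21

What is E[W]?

E[W] = Σ w·P(W=w)
 = 2·0.22 + 3·0.18 + 4·0.21 + 5·0.18 + 6·0.21
 = 0.44 + 0.54 + 0.84 + 0.9 + 1.26
 = 3.98

3.98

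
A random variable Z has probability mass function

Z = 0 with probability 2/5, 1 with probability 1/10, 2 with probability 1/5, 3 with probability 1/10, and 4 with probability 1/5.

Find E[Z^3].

E[Z^3] = Σ z^3·P(Z=z)
 = 0·2/5 + 1·1/10 + 8·1/5 + 27·1/10 + 64·1/5
 = 0 + 1/10 + 8/5 + 27/10 + 64/5
 = 86/5

17.2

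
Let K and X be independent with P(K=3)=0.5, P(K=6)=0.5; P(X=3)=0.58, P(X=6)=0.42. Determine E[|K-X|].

E[|K-X|] = Σ_k Σ_x |k-x| · P(K=k)P(X=x)
 = 0·0.29 + 3·0.21 + 3·0.29 + 0·0.21
 = 0 + 0.63 + 0.87 + 0
 = 1.5

1.5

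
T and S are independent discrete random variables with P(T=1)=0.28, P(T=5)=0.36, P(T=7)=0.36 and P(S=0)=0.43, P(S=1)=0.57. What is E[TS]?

E[TS] = Σ_t Σ_s ts · P(T=t)P(S=s)
 = 0·0.1204 + 1·0.1596 + 0·0.1548 + 5·0.2052 + 0·0.1548 + 7·0.2052
 = 0 + 0.1596 + 0 + 1.026 + 0 + 1.4364
 = 2.622

2.622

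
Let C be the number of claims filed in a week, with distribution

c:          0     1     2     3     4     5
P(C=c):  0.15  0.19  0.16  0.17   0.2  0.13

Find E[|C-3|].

1.45

E[|C-3|] = Σ |c-3|·P(C=c)
 = 3·0.15 + 2·0.19 + 1·0.16 + 0·0.17 + 1·0.2 + 2·0.13
 = 0.45 + 0.38 + 0.16 + 0 + 0.2 + 0.26
 = 1.45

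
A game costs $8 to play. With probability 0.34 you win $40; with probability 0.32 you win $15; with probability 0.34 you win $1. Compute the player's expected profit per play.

E[payout] = 40·0.34 + 15·0.32 + 1·0.34
 = 13.6 + 4.8 + 0.34
 = 18.74
Net = 18.74 - 8 = 10.74

10.74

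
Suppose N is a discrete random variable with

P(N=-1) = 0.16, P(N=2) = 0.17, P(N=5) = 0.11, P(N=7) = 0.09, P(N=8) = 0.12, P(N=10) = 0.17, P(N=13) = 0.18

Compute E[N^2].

E[N^2] = Σ n^2·P(N=n)
 = 1·0.16 + 4·0.17 + 25·0.11 + 49·0.09 + 64·0.12 + 100·0.17 + 169·0.18
 = 0.16 + 0.68 + 2.75 + 4.41 + 7.68 + 17 + 30.42
 = 63.1

63.1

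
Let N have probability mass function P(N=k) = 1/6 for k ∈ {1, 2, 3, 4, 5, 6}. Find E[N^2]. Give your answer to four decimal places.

15.1667

E[N^2] = Σ n^2·P(N=n)
 = 1·1/6 + 4·1/6 + 9·1/6 + 16·1/6 + 25·1/6 + 36·1/6
 = 1/6 + 2/3 + 3/2 + 8/3 + 25/6 + 6
 = 91/6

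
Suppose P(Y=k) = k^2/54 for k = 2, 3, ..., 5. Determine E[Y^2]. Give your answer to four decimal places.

18.1111

E[Y^2] = Σ y^2·P(Y=y)
 = 4·2/27 + 9·1/6 + 16·8/27 + 25·25/54
 = 8/27 + 3/2 + 128/27 + 625/54
 = 163/9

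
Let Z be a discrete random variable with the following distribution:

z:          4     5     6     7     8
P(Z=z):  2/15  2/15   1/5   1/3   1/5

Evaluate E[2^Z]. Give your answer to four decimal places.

E[2^Z] = Σ 2^z·P(Z=z)
 = 16·2/15 + 32·2/15 + 64·1/5 + 128·1/3 + 256·1/5
 = 32/15 + 64/15 + 64/5 + 128/3 + 256/5
 = 1696/15

113.0667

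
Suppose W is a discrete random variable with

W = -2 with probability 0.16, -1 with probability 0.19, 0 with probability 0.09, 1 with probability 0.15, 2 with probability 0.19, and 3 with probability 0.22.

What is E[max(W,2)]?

2.22

E[max(W,2)] = Σ max(w,2)·P(W=w)
 = 2·0.16 + 2·0.19 + 2·0.09 + 2·0.15 + 2·0.19 + 3·0.22
 = 0.32 + 0.38 + 0.18 + 0.3 + 0.38 + 0.66
 = 2.22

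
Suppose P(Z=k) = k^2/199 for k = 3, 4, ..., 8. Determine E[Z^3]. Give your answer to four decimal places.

E[Z^3] = Σ z^3·P(Z=z)
 = 27·9/199 + 64·16/199 + 125·25/199 + 216·36/199 + 343·49/199 + 512·64/199
 = 243/199 + 1024/199 + 3125/199 + 7776/199 + 16807/199 + 32768/199
 = 61743/199

310.2663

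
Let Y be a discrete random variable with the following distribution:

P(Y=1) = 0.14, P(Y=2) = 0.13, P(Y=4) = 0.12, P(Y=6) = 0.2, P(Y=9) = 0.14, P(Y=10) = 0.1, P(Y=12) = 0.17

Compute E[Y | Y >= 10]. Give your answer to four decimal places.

11.2593

P(Y >= 10) = 0.1 + 0.17 = 0.27.
E[Y | Y >= 10] = [10·0.1 + 12·0.17] / 0.27
 = 3.04 / 0.27
 = 304/27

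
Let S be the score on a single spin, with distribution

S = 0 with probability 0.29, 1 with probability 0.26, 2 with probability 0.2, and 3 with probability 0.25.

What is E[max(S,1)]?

1.7

E[max(S,1)] = Σ max(s,1)·P(S=s)
 = 1·0.29 + 1·0.26 + 2·0.2 + 3·0.25
 = 0.29 + 0.26 + 0.4 + 0.75
 = 1.7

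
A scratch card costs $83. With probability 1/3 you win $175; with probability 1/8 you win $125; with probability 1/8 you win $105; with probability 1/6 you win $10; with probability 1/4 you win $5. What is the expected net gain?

7

E[payout] = 175·1/3 + 125·1/8 + 105·1/8 + 10·1/6 + 5·1/4
 = 175/3 + 125/8 + 105/8 + 5/3 + 5/4
 = 90
Net = 90 - 83 = 7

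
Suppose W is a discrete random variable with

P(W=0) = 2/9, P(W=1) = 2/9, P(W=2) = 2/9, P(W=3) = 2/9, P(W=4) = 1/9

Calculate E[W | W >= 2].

2.8

P(W >= 2) = 2/9 + 2/9 + 1/9 = 5/9.
E[W | W >= 2] = [2·2/9 + 3·2/9 + 4·1/9] / (5/9)
 = 14/9 / (5/9)
 = 14/5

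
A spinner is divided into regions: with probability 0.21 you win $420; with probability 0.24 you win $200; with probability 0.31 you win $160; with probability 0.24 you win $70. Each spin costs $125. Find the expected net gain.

E[payout] = 420·0.21 + 200·0.24 + 160·0.31 + 70·0.24
 = 88.2 + 48 + 49.6 + 16.8
 = 202.6
Net = 202.6 - 125 = 77.6

77.6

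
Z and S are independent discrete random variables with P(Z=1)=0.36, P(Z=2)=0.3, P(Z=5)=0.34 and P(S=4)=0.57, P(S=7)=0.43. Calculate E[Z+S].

7.95

E[Z+S] = Σ_z Σ_s (z+s) · P(Z=z)P(S=s)
 = 5·0.2052 + 8·0.1548 + 6·0.171 + 9·0.129 + 9·0.1938 + 12·0.1462
 = 1.026 + 1.2384 + 1.026 + 1.161 + 1.7442 + 1.7544
 = 7.95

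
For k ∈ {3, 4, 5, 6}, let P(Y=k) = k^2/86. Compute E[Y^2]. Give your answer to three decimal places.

E[Y^2] = Σ y^2·P(Y=y)
 = 9·9/86 + 16·8/43 + 25·25/86 + 36·18/43
 = 81/86 + 128/43 + 625/86 + 648/43
 = 1129/43

26.256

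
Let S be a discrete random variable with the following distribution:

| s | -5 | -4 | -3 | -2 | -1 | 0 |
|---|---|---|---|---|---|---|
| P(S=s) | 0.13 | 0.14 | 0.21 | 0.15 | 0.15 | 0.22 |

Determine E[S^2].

E[S^2] = Σ s^2·P(S=s)
 = 25·0.13 + 16·0.14 + 9·0.21 + 4·0.15 + 1·0.15 + 0·0.22
 = 3.25 + 2.24 + 1.89 + 0.6 + 0.15 + 0
 = 8.13

8.13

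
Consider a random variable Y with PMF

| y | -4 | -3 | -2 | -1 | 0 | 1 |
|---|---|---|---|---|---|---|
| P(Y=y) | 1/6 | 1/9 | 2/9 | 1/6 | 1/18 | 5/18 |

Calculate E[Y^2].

5

E[Y^2] = Σ y^2·P(Y=y)
 = 16·1/6 + 9·1/9 + 4·2/9 + 1·1/6 + 0·1/18 + 1·5/18
 = 8/3 + 1 + 8/9 + 1/6 + 0 + 5/18
 = 5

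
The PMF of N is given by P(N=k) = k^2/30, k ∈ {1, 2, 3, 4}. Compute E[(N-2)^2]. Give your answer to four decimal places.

E[(N-2)^2] = Σ (n-2)^2·P(N=n)
 = 1·1/30 + 0·2/15 + 1·3/10 + 4·8/15
 = 1/30 + 0 + 3/10 + 32/15
 = 37/15

2.4667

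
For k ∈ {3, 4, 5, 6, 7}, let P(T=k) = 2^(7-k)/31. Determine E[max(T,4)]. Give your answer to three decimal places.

E[max(T,4)] = Σ max(t,4)·P(T=t)
 = 4·16/31 + 4·8/31 + 5·4/31 + 6·2/31 + 7·1/31
 = 64/31 + 32/31 + 20/31 + 12/31 + 7/31
 = 135/31

4.355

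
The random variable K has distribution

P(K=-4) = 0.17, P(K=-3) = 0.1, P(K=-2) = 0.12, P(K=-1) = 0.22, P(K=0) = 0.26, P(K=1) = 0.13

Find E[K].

-1.31

E[K] = Σ k·P(K=k)
 = (-4)·0.17 + (-3)·0.1 + (-2)·0.12 + (-1)·0.22 + 0·0.26 + 1·0.13
 = (-0.68) + (-0.3) + (-0.24) + (-0.22) + 0 + 0.13
 = -1.31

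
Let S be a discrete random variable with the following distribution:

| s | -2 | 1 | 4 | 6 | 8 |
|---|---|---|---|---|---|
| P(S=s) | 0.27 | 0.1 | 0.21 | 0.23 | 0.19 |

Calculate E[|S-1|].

3.92

E[|S-1|] = Σ |s-1|·P(S=s)
 = 3·0.27 + 0·0.1 + 3·0.21 + 5·0.23 + 7·0.19
 = 0.81 + 0 + 0.63 + 1.15 + 1.33
 = 3.92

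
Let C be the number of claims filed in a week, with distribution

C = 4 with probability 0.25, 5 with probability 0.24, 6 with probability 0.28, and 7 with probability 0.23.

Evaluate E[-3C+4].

E[-3C+4] = Σ (-3c+4)·P(C=c)
 = (-8)·0.25 + (-11)·0.24 + (-14)·0.28 + (-17)·0.23
 = (-2) + (-2.64) + (-3.92) + (-3.91)
 = -12.47

-12.47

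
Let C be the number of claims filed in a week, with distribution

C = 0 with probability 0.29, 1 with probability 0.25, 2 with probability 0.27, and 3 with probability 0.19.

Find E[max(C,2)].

E[max(C,2)] = Σ max(c,2)·P(C=c)
 = 2·0.29 + 2·0.25 + 2·0.27 + 3·0.19
 = 0.58 + 0.5 + 0.54 + 0.57
 = 2.19

2.19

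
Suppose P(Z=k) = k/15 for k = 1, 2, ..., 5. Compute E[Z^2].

15

E[Z^2] = Σ z^2·P(Z=z)
 = 1·1/15 + 4·2/15 + 9·1/5 + 16·4/15 + 25·1/3
 = 1/15 + 8/15 + 9/5 + 64/15 + 25/3
 = 15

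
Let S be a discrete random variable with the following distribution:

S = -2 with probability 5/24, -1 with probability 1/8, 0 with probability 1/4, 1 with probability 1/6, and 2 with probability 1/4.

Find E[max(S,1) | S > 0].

P(S > 0) = 1/6 + 1/4 = 5/12.
E[max(S,1) | S > 0] = [1·1/6 + 2·1/4] / (5/12)
 = 2/3 / (5/12)
 = 8/5

1.6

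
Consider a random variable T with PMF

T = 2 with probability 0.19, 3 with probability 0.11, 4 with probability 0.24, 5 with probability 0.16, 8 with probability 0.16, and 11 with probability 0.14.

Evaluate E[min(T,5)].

3.97

E[min(T,5)] = Σ min(t,5)·P(T=t)
 = 2·0.19 + 3·0.11 + 4·0.24 + 5·0.16 + 5·0.16 + 5·0.14
 = 0.38 + 0.33 + 0.96 + 0.8 + 0.8 + 0.7
 = 3.97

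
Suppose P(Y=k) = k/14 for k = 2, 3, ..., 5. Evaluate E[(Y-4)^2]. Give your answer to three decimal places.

1.143

E[(Y-4)^2] = Σ (y-4)^2·P(Y=y)
 = 4·1/7 + 1·3/14 + 0·2/7 + 1·5/14
 = 4/7 + 3/14 + 0 + 5/14
 = 8/7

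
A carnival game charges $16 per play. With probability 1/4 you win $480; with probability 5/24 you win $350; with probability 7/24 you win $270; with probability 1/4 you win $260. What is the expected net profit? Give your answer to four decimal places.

E[payout] = 480·1/4 + 350·5/24 + 270·7/24 + 260·1/4
 = 120 + 875/12 + 315/4 + 65
 = 1010/3
Net = 1010/3 - 16 = 962/3

320.6667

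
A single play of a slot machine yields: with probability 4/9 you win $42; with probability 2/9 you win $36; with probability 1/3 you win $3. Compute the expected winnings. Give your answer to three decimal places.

E[payout] = 42·4/9 + 36·2/9 + 3·1/3
 = 56/3 + 8 + 1
 = 83/3

27.667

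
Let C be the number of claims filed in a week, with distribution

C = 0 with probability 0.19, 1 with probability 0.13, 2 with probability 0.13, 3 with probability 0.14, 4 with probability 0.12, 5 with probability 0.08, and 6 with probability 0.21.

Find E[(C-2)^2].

E[(C-2)^2] = Σ (c-2)^2·P(C=c)
 = 4·0.19 + 1·0.13 + 0·0.13 + 1·0.14 + 4·0.12 + 9·0.08 + 16·0.21
 = 0.76 + 0.13 + 0 + 0.14 + 0.48 + 0.72 + 3.36
 = 5.59

5.59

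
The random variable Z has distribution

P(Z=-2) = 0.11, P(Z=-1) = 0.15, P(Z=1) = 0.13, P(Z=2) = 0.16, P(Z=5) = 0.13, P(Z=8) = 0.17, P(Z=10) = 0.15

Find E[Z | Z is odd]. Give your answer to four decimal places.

1.5366

P(Z is odd) = 0.15 + 0.13 + 0.13 = 0.41.
E[Z | Z is odd] = [(-1)·0.15 + 1·0.13 + 5·0.13] / 0.41
 = 0.63 / 0.41
 = 63/41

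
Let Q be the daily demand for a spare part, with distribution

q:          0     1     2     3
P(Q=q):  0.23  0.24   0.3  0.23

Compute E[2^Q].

E[2^Q] = Σ 2^q·P(Q=q)
 = 1·0.23 + 2·0.24 + 4·0.3 + 8·0.23
 = 0.23 + 0.48 + 1.2 + 1.84
 = 3.75

3.75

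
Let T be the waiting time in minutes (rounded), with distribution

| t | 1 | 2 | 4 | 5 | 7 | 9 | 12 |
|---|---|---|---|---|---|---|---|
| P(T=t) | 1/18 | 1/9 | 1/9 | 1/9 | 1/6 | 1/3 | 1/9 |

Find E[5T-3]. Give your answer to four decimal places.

30.8889

E[5T-3] = Σ (5t-3)·P(T=t)
 = 2·1/18 + 7·1/9 + 17·1/9 + 22·1/9 + 32·1/6 + 42·1/3 + 57·1/9
 = 1/9 + 7/9 + 17/9 + 22/9 + 16/3 + 14 + 19/3
 = 278/9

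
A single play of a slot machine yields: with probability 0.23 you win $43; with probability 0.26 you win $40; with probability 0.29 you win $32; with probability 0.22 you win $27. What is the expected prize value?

E[payout] = 43·0.23 + 40·0.26 + 32·0.29 + 27·0.22
 = 9.89 + 10.4 + 9.28 + 5.94
 = 35.51

35.51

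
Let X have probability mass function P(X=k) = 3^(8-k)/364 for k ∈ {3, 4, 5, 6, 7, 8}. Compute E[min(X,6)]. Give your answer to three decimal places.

E[min(X,6)] = Σ min(x,6)·P(X=x)
 = 3·243/364 + 4·81/364 + 5·27/364 + 6·9/364 + 6·3/364 + 6·1/364
 = 729/364 + 81/91 + 135/364 + 27/182 + 9/182 + 3/182
 = 633/182

3.478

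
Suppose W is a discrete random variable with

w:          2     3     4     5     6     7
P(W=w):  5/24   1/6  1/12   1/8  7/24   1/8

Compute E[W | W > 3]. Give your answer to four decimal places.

P(W > 3) = 1/12 + 1/8 + 7/24 + 1/8 = 5/8.
E[W | W > 3] = [4·1/12 + 5·1/8 + 6·7/24 + 7·1/8] / (5/8)
 = 43/12 / (5/8)
 = 86/15

5.7333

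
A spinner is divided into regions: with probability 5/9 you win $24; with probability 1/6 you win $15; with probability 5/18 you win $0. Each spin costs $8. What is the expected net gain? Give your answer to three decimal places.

7.833

E[payout] = 24·5/9 + 15·1/6 + 0·5/18
 = 40/3 + 5/2 + 0
 = 95/6
Net = 95/6 - 8 = 47/6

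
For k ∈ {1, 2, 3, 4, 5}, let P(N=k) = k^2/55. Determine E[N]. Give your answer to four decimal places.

4.0909

E[N] = Σ n·P(N=n)
 = 1·1/55 + 2·4/55 + 3·9/55 + 4·16/55 + 5·5/11
 = 1/55 + 8/55 + 27/55 + 64/55 + 25/11
 = 45/11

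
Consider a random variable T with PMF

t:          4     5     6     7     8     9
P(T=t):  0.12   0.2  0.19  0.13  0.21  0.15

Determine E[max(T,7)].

E[max(T,7)] = Σ max(t,7)·P(T=t)
 = 7·0.12 + 7·0.2 + 7·0.19 + 7·0.13 + 8·0.21 + 9·0.15
 = 0.84 + 1.4 + 1.33 + 0.91 + 1.68 + 1.35
 = 7.51

7.51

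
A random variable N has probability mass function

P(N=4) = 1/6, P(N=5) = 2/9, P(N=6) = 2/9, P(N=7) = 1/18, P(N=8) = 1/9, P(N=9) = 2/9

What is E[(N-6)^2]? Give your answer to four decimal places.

3.3889

E[(N-6)^2] = Σ (n-6)^2·P(N=n)
 = 4·1/6 + 1·2/9 + 0·2/9 + 1·1/18 + 4·1/9 + 9·2/9
 = 2/3 + 2/9 + 0 + 1/18 + 4/9 + 2
 = 61/18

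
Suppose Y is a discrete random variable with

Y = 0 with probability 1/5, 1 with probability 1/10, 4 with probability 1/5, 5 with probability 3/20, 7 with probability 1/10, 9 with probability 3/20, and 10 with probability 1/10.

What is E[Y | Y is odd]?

5.8

P(Y is odd) = 1/10 + 3/20 + 1/10 + 3/20 = 1/2.
E[Y | Y is odd] = [1·1/10 + 5·3/20 + 7·1/10 + 9·3/20] / (1/2)
 = 29/10 / (1/2)
 = 29/5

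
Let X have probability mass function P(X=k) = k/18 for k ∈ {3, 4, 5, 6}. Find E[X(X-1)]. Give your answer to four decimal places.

E[X(X-1)] = Σ x(x-1)·P(X=x)
 = 6·1/6 + 12·2/9 + 20·5/18 + 30·1/3
 = 1 + 8/3 + 50/9 + 10
 = 173/9

19.2222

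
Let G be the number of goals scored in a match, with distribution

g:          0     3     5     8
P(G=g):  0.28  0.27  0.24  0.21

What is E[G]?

E[G] = Σ g·P(G=g)
 = 0·0.28 + 3·0.27 + 5·0.24 + 8·0.21
 = 0 + 0.81 + 1.2 + 1.68
 = 3.69

3.69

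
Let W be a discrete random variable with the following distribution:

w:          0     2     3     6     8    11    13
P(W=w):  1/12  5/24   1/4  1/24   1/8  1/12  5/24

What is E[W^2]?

E[W^2] = Σ w^2·P(W=w)
 = 0·1/12 + 4·5/24 + 9·1/4 + 36·1/24 + 64·1/8 + 121·1/12 + 169·5/24
 = 0 + 5/6 + 9/4 + 3/2 + 8 + 121/12 + 845/24
 = 463/8

57.875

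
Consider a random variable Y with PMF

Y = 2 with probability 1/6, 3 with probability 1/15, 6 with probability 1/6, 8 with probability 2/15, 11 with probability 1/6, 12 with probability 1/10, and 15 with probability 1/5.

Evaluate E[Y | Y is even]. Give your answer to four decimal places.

6.3529

P(Y is even) = 1/6 + 1/6 + 2/15 + 1/10 = 17/30.
E[Y | Y is even] = [2·1/6 + 6·1/6 + 8·2/15 + 12·1/10] / (17/30)
 = 18/5 / (17/30)
 = 108/17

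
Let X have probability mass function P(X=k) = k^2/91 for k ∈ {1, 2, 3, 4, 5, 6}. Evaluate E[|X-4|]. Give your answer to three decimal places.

E[|X-4|] = Σ |x-4|·P(X=x)
 = 3·1/91 + 2·4/91 + 1·9/91 + 0·16/91 + 1·25/91 + 2·36/91
 = 3/91 + 8/91 + 9/91 + 0 + 25/91 + 72/91
 = 9/7

1.286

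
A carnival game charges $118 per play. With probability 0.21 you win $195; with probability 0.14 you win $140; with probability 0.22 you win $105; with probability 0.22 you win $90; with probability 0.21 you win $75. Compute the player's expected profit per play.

1.2

E[payout] = 195·0.21 + 140·0.14 + 105·0.22 + 90·0.22 + 75·0.21
 = 40.95 + 19.6 + 23.1 + 19.8 + 15.75
 = 119.2
Net = 119.2 - 118 = 1.2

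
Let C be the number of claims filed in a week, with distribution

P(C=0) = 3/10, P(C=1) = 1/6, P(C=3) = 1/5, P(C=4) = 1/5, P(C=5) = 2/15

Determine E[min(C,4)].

E[min(C,4)] = Σ min(c,4)·P(C=c)
 = 0·3/10 + 1·1/6 + 3·1/5 + 4·1/5 + 4·2/15
 = 0 + 1/6 + 3/5 + 4/5 + 8/15
 = 21/10

2.1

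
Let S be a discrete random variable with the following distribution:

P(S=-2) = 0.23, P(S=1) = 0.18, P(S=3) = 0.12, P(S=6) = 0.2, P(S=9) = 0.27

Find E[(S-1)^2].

E[(S-1)^2] = Σ (s-1)^2·P(S=s)
 = 9·0.23 + 0·0.18 + 4·0.12 + 25·0.2 + 64·0.27
 = 2.07 + 0 + 0.48 + 5 + 17.28
 = 24.83

24.83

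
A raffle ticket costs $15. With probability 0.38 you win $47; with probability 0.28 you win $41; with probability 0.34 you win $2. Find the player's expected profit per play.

15.02

E[payout] = 47·0.38 + 41·0.28 + 2·0.34
 = 17.86 + 11.48 + 0.68
 = 30.02
Net = 30.02 - 15 = 15.02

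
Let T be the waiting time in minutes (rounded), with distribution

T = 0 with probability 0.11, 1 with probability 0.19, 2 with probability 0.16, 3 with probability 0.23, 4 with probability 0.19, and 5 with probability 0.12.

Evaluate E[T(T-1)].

6.38

E[T(T-1)] = Σ t(t-1)·P(T=t)
 = 0·0.11 + 0·0.19 + 2·0.16 + 6·0.23 + 12·0.19 + 20·0.12
 = 0 + 0 + 0.32 + 1.38 + 2.28 + 2.4
 = 6.38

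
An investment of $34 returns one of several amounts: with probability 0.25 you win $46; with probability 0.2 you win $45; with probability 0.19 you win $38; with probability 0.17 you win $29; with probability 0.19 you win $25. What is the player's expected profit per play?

3.4

E[payout] = 46·0.25 + 45·0.2 + 38·0.19 + 29·0.17 + 25·0.19
 = 11.5 + 9 + 7.22 + 4.93 + 4.75
 = 37.4
Net = 37.4 - 34 = 3.4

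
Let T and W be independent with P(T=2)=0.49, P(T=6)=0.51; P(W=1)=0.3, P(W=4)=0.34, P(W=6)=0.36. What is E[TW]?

E[TW] = Σ_t Σ_w tw · P(T=t)P(W=w)
 = 2·0.147 + 8·0.1666 + 12·0.1764 + 6·0.153 + 24·0.1734 + 36·0.1836
 = 0.294 + 1.3328 + 2.1168 + 0.918 + 4.1616 + 6.6096
 = 15.4328

15.4328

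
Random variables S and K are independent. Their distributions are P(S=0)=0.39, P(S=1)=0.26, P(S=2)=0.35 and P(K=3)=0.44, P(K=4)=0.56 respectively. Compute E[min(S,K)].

0.96

E[min(S,K)] = Σ_s Σ_k min(s,k) · P(S=s)P(K=k)
 = 0·0.1716 + 0·0.2184 + 1·0.1144 + 1·0.1456 + 2·0.154 + 2·0.196
 = 0 + 0 + 0.1144 + 0.1456 + 0.308 + 0.392
 = 0.96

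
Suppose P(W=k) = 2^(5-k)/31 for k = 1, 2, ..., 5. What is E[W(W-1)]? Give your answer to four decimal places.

E[W(W-1)] = Σ w(w-1)·P(W=w)
 = 0·16/31 + 2·8/31 + 6·4/31 + 12·2/31 + 20·1/31
 = 0 + 16/31 + 24/31 + 24/31 + 20/31
 = 84/31

2.7097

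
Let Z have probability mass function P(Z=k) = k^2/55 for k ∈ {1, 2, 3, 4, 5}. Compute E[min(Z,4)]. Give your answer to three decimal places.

E[min(Z,4)] = Σ min(z,4)·P(Z=z)
 = 1·1/55 + 2·4/55 + 3·9/55 + 4·16/55 + 4·5/11
 = 1/55 + 8/55 + 27/55 + 64/55 + 20/11
 = 40/11

3.636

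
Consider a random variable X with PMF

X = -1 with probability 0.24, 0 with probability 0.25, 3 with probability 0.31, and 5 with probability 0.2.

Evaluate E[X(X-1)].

E[X(X-1)] = Σ x(x-1)·P(X=x)
 = 2·0.24 + 0·0.25 + 6·0.31 + 20·0.2
 = 0.48 + 0 + 1.86 + 4
 = 6.34

6.34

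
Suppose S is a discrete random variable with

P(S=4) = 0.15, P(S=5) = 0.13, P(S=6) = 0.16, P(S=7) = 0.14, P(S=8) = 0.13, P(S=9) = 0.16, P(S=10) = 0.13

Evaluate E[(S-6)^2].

E[(S-6)^2] = Σ (s-6)^2·P(S=s)
 = 4·0.15 + 1·0.13 + 0·0.16 + 1·0.14 + 4·0.13 + 9·0.16 + 16·0.13
 = 0.6 + 0.13 + 0 + 0.14 + 0.52 + 1.44 + 2.08
 = 4.91

4.91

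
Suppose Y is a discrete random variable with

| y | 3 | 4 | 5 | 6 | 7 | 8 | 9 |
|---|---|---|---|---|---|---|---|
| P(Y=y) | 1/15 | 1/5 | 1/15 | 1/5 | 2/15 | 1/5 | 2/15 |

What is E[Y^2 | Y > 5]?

56

P(Y > 5) = 1/5 + 2/15 + 1/5 + 2/15 = 2/3.
E[Y^2 | Y > 5] = [36·1/5 + 49·2/15 + 64·1/5 + 81·2/15] / (2/3)
 = 112/3 / (2/3)
 = 56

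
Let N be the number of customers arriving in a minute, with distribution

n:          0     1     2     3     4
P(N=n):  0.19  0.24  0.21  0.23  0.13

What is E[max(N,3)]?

3.13

E[max(N,3)] = Σ max(n,3)·P(N=n)
 = 3·0.19 + 3·0.24 + 3·0.21 + 3·0.23 + 4·0.13
 = 0.57 + 0.72 + 0.63 + 0.69 + 0.52
 = 3.13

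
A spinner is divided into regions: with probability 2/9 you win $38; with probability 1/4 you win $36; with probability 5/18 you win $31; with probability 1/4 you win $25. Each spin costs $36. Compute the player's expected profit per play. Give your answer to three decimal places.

E[payout] = 38·2/9 + 36·1/4 + 31·5/18 + 25·1/4
 = 76/9 + 9 + 155/18 + 25/4
 = 1163/36
Net = 1163/36 - 36 = -133/36

-3.694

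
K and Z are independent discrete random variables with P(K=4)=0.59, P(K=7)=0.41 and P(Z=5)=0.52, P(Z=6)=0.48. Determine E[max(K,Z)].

6.1032

E[max(K,Z)] = Σ_k Σ_z max(k,z) · P(K=k)P(Z=z)
 = 5·0.3068 + 6·0.2832 + 7·0.2132 + 7·0.1968
 = 1.534 + 1.6992 + 1.4924 + 1.3776
 = 6.1032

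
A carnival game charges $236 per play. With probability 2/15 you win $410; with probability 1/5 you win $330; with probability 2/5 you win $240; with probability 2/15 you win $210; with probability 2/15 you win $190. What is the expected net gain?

E[payout] = 410·2/15 + 330·1/5 + 240·2/5 + 210·2/15 + 190·2/15
 = 164/3 + 66 + 96 + 28 + 76/3
 = 270
Net = 270 - 236 = 34

34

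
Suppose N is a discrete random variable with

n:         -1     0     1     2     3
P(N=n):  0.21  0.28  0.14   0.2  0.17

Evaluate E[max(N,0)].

1.05

E[max(N,0)] = Σ max(n,0)·P(N=n)
 = 0·0.21 + 0·0.28 + 1·0.14 + 2·0.2 + 3·0.17
 = 0 + 0 + 0.14 + 0.4 + 0.51
 = 1.05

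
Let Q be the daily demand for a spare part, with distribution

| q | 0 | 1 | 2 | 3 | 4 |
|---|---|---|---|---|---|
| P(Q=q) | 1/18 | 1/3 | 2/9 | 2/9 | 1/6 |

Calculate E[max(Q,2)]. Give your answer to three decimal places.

E[max(Q,2)] = Σ max(q,2)·P(Q=q)
 = 2·1/18 + 2·1/3 + 2·2/9 + 3·2/9 + 4·1/6
 = 1/9 + 2/3 + 4/9 + 2/3 + 2/3
 = 23/9

2.556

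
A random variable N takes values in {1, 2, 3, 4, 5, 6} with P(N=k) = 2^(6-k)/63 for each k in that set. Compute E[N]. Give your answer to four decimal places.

1.9048

E[N] = Σ n·P(N=n)
 = 1·32/63 + 2·16/63 + 3·8/63 + 4·4/63 + 5·2/63 + 6·1/63
 = 32/63 + 32/63 + 8/21 + 16/63 + 10/63 + 2/21
 = 40/21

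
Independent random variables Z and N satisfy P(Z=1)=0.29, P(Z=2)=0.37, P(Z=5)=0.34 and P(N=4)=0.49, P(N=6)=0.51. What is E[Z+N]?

E[Z+N] = Σ_z Σ_n (z+n) · P(Z=z)P(N=n)
 = 5·0.1421 + 7·0.1479 + 6·0.1813 + 8·0.1887 + 9·0.1666 + 11·0.1734
 = 0.7105 + 1.0353 + 1.0878 + 1.5096 + 1.4994 + 1.9074
 = 7.75

7.75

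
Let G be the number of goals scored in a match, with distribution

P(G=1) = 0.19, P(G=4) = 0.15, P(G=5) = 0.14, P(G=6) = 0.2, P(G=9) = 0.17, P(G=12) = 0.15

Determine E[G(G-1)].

42.64

E[G(G-1)] = Σ g(g-1)·P(G=g)
 = 0·0.19 + 12·0.15 + 20·0.14 + 30·0.2 + 72·0.17 + 132·0.15
 = 0 + 1.8 + 2.8 + 6 + 12.24 + 19.8
 = 42.64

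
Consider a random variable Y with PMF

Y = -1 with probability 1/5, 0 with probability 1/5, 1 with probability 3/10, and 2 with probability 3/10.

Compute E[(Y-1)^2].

1.3

E[(Y-1)^2] = Σ (y-1)^2·P(Y=y)
 = 4·1/5 + 1·1/5 + 0·3/10 + 1·3/10
 = 4/5 + 1/5 + 0 + 3/10
 = 13/10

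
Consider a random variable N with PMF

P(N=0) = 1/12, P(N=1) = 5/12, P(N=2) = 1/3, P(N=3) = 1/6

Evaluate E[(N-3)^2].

E[(N-3)^2] = Σ (n-3)^2·P(N=n)
 = 9·1/12 + 4·5/12 + 1·1/3 + 0·1/6
 = 3/4 + 5/3 + 1/3 + 0
 = 11/4

2.75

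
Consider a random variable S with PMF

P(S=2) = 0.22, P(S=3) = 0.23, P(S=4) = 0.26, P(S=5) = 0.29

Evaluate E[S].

E[S] = Σ s·P(S=s)
 = 2·0.22 + 3·0.23 + 4·0.26 + 5·0.29
 = 0.44 + 0.69 + 1.04 + 1.45
 = 3.62

3.62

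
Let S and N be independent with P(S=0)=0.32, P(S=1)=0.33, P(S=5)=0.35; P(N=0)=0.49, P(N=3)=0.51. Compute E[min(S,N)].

0.7038

E[min(S,N)] = Σ_s Σ_n min(s,n) · P(S=s)P(N=n)
 = 0·0.1568 + 0·0.1632 + 0·0.1617 + 1·0.1683 + 0·0.1715 + 3·0.1785
 = 0 + 0 + 0 + 0.1683 + 0 + 0.5355
 = 0.7038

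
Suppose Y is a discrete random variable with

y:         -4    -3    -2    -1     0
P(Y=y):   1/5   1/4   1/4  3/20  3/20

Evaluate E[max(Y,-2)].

-1.55

E[max(Y,-2)] = Σ max(y,-2)·P(Y=y)
 = (-2)·1/5 + (-2)·1/4 + (-2)·1/4 + (-1)·3/20 + 0·3/20
 = (-2/5) + (-1/2) + (-1/2) + (-3/20) + 0
 = -31/20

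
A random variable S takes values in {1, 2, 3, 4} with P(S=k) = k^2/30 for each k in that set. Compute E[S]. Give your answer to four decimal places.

E[S] = Σ s·P(S=s)
 = 1·1/30 + 2·2/15 + 3·3/10 + 4·8/15
 = 1/30 + 4/15 + 9/10 + 32/15
 = 10/3

3.3333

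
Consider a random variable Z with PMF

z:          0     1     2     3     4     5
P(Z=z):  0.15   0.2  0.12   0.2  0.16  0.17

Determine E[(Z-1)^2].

E[(Z-1)^2] = Σ (z-1)^2·P(Z=z)
 = 1·0.15 + 0·0.2 + 1·0.12 + 4·0.2 + 9·0.16 + 16·0.17
 = 0.15 + 0 + 0.12 + 0.8 + 1.44 + 2.72
 = 5.23

5.23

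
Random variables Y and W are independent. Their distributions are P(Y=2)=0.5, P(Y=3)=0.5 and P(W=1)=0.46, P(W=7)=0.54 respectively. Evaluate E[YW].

E[YW] = Σ_y Σ_w yw · P(Y=y)P(W=w)
 = 2·0.23 + 14·0.27 + 3·0.23 + 21·0.27
 = 0.46 + 3.78 + 0.69 + 5.67
 = 10.6

10.6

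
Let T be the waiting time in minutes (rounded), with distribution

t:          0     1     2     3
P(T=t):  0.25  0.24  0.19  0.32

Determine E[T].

1.58

E[T] = Σ t·P(T=t)
 = 0·0.25 + 1·0.24 + 2·0.19 + 3·0.32
 = 0 + 0.24 + 0.38 + 0.96
 = 1.58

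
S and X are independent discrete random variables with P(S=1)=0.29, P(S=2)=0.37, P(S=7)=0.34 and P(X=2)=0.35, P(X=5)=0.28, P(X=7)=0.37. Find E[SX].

E[SX] = Σ_s Σ_x sx · P(S=s)P(X=x)
 = 2·0.1015 + 5·0.0812 + 7·0.1073 + 4·0.1295 + 10·0.1036 + 14·0.1369 + 14·0.119 + 35·0.0952 + 49·0.1258
 = 0.203 + 0.406 + 0.7511 + 0.518 + 1.036 + 1.9166 + 1.666 + 3.332 + 6.1642
 = 15.9929

15.9929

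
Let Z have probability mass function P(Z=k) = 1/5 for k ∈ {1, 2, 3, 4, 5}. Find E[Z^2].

11

E[Z^2] = Σ z^2·P(Z=z)
 = 1·1/5 + 4·1/5 + 9·1/5 + 16·1/5 + 25·1/5
 = 1/5 + 4/5 + 9/5 + 16/5 + 5
 = 11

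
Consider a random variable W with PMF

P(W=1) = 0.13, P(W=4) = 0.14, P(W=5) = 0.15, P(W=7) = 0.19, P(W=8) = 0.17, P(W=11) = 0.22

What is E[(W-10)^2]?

E[(W-10)^2] = Σ (w-10)^2·P(W=w)
 = 81·0.13 + 36·0.14 + 25·0.15 + 9·0.19 + 4·0.17 + 1·0.22
 = 10.53 + 5.04 + 3.75 + 1.71 + 0.68 + 0.22
 = 21.93

21.93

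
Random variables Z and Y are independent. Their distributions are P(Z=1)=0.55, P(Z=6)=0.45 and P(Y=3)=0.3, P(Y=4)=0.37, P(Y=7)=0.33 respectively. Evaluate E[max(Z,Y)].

5.428

E[max(Z,Y)] = Σ_z Σ_y max(z,y) · P(Z=z)P(Y=y)
 = 3·0.165 + 4·0.2035 + 7·0.1815 + 6·0.135 + 6·0.1665 + 7·0.1485
 = 0.495 + 0.814 + 1.2705 + 0.81 + 0.999 + 1.0395
 = 5.428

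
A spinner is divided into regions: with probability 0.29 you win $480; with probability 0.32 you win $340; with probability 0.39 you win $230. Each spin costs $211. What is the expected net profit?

E[payout] = 480·0.29 + 340·0.32 + 230·0.39
 = 139.2 + 108.8 + 89.7
 = 337.7
Net = 337.7 - 211 = 126.7

126.7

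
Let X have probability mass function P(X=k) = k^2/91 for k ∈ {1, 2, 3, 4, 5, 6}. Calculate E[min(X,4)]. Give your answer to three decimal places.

E[min(X,4)] = Σ min(x,4)·P(X=x)
 = 1·1/91 + 2·4/91 + 3·9/91 + 4·16/91 + 4·25/91 + 4·36/91
 = 1/91 + 8/91 + 27/91 + 64/91 + 100/91 + 144/91
 = 344/91

3.780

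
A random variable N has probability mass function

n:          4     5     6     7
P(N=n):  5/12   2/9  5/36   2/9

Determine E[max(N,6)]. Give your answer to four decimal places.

E[max(N,6)] = Σ max(n,6)·P(N=n)
 = 6·5/12 + 6·2/9 + 6·5/36 + 7·2/9
 = 5/2 + 4/3 + 5/6 + 14/9
 = 56/9

6.2222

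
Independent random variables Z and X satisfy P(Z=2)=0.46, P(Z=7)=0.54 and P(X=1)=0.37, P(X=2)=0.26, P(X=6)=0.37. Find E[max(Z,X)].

5.3808

E[max(Z,X)] = Σ_z Σ_x max(z,x) · P(Z=z)P(X=x)
 = 2·0.1702 + 2·0.1196 + 6·0.1702 + 7·0.1998 + 7·0.1404 + 7·0.1998
 = 0.3404 + 0.2392 + 1.0212 + 1.3986 + 0.9828 + 1.3986
 = 5.3808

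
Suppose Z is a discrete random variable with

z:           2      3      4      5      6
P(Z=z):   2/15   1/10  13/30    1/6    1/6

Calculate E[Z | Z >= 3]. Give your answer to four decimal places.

4.4615

P(Z >= 3) = 1/10 + 13/30 + 1/6 + 1/6 = 13/15.
E[Z | Z >= 3] = [3·1/10 + 4·13/30 + 5·1/6 + 6·1/6] / (13/15)
 = 58/15 / (13/15)
 = 58/13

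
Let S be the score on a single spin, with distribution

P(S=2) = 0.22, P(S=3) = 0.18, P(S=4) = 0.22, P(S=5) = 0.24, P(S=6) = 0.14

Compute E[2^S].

22.48

E[2^S] = Σ 2^s·P(S=s)
 = 4·0.22 + 8·0.18 + 16·0.22 + 32·0.24 + 64·0.14
 = 0.88 + 1.44 + 3.52 + 7.68 + 8.96
 = 22.48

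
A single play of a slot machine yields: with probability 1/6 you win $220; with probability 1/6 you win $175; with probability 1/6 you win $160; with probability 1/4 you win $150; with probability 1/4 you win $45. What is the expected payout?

141.25

E[payout] = 220·1/6 + 175·1/6 + 160·1/6 + 150·1/4 + 45·1/4
 = 110/3 + 175/6 + 80/3 + 75/2 + 45/4
 = 565/4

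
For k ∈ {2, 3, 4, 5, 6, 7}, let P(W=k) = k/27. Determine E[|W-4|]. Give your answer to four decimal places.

1.6667

E[|W-4|] = Σ |w-4|·P(W=w)
 = 2·2/27 + 1·1/9 + 0·4/27 + 1·5/27 + 2·2/9 + 3·7/27
 = 4/27 + 1/9 + 0 + 5/27 + 4/9 + 7/9
 = 5/3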